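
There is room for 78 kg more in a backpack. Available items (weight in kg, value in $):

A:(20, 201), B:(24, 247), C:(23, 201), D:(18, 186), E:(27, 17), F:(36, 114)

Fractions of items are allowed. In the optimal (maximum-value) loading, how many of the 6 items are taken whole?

3

Order: D (186/18=10.33) > B (247/24=10.29) > A (201/20=10.05) > C (201/23=8.74) > F (114/36=3.17) > E (17/27=0.63)
Fill: take D (18 @ 186) → take B (24 @ 247) → take A (20 @ 201) → take 16/23 of C → 139.83; 78/78 used.
3 item(s) taken whole; one partial (take 16/23 of C).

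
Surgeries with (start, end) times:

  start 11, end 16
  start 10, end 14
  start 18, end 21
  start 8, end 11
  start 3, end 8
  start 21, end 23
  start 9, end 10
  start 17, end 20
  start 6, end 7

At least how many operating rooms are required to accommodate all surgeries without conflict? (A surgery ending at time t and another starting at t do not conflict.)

Count concurrent intervals with a sweep; the peak is the room count.
starts: [3, 6, 8, 9, 10, 11, 17, 18, 21]
ends:   [7, 8, 10, 11, 14, 16, 20, 21, 23]
s3→1 s6→2  — peak 2.

2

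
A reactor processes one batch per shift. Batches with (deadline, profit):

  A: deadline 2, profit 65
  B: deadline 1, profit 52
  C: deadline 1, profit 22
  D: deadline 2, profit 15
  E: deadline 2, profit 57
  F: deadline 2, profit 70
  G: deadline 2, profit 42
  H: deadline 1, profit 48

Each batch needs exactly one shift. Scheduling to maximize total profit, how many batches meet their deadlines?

Profit order: F=70 A=65 E=57 B=52 H=48 G=42 C=22 D=15
Assign: F→slot 2, A→slot 1, E skipped, B skipped, H skipped, G skipped, C skipped, D skipped.
Slots: [1:A] [2:F]
2 of 8 scheduled.

2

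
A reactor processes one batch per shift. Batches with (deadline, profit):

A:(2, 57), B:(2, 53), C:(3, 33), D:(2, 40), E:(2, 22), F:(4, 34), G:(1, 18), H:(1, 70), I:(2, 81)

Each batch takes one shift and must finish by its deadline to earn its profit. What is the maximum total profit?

218

Profit order: I=81 H=70 A=57 B=53 D=40 F=34 C=33 E=22 G=18
Assign: I→slot 2, H→slot 1, A skipped, B skipped, D skipped, F→slot 4, C→slot 3, E skipped, G skipped.
Slots: [1:H] [2:I] [3:C] [4:F]
Profit = 70 + 81 + 33 + 34 = 218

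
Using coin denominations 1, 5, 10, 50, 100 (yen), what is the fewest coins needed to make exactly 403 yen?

Use the largest denomination that fits, subtract, and repeat.
403 = 4×100 + 3×1
Total coins = 4 + 3 = 7

7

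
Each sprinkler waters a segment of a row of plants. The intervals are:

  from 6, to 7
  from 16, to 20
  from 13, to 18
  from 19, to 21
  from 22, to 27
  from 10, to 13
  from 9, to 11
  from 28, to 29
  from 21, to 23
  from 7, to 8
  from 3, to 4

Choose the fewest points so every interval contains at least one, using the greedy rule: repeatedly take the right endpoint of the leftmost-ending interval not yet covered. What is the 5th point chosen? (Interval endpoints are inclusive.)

21

By right end: [3,4]  [6,7]  [7,8]  [9,11]  [10,13]  [13,18]  [16,20]  [19,21]  [21,23]  [22,27]  [28,29]
[3,4] uncovered → point at 4; [6,7] uncovered → point at 7; [9,11] uncovered → point at 11; [13,18] uncovered → point at 18; [19,21] uncovered → point at 21; [22,27] uncovered → point at 27; [28,29] uncovered → point at 29.
Points: 4, 7, 11, 18, 21, 27, 29 (7 total).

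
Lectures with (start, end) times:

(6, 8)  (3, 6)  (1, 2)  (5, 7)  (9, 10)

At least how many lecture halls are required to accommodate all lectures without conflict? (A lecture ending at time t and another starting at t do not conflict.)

The answer is the maximum number of intervals overlapping at any instant.
starts: [1, 3, 5, 6, 9]
ends:   [2, 6, 7, 8, 10]
s1→1 e2→0 s3→1 s5→2  — peak 2.

2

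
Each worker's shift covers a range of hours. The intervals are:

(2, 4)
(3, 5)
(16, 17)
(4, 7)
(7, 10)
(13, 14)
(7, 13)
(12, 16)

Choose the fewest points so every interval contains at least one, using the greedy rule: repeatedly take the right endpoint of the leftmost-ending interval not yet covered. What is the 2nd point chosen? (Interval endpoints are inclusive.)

Process intervals by earliest right end; each time one isn't hit yet, stab at its right endpoint.
By right end: [2,4]  [3,5]  [4,7]  [7,10]  [7,13]  [13,14]  [12,16]  [16,17]
[2,4] uncovered → point at 4; [7,10] uncovered → point at 10; [13,14] uncovered → point at 14; [16,17] uncovered → point at 17.
Points: 4, 10, 14, 17 (4 total).

10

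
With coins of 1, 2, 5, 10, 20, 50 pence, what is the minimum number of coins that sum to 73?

Greedy: take as many of the largest coin as possible, then repeat with the remainder.
73 − 1×50→23 − 1×20→3 − 1×2→1 − 1×1→0
Total coins = 1 + 1 + 1 + 1 = 4

4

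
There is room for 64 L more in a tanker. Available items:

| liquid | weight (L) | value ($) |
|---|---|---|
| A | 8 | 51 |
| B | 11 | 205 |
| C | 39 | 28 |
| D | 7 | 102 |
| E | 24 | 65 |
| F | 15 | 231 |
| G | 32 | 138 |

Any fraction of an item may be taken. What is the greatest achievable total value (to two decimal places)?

688.19

Order: B (205/11=18.64) > F (231/15=15.40) > D (102/7=14.57) > A (51/8=6.38) > G (138/32=4.31) > E (65/24=2.71) > C (28/39=0.72)
Fill: take B (11 @ 205) → take F (15 @ 231) → take D (7 @ 102) → take A (8 @ 51) → take 23/32 of G → 99.19; 64/64 used.
Total value = 688.19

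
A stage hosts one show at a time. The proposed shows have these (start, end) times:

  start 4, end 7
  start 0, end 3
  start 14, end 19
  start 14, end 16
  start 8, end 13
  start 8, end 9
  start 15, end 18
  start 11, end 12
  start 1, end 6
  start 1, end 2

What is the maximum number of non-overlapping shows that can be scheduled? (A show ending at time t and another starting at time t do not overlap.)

By end time: (1,2), (0,3), (1,6), (4,7), (8,9), (11,12), (8,13), (14,16), (15,18), (14,19).
Pick (1,2); next start ≥ 2 → (4,7); next start ≥ 7 → (8,9); next start ≥ 9 → (11,12); next start ≥ 12 → (14,16).
Selected 5 shows.

5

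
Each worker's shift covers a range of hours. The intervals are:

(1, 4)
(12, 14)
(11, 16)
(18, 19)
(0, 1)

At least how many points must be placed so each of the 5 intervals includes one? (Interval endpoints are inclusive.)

Sort by right endpoint; whenever an interval is uncovered, place a point at its right end.
Sorted: [0,1] [1,4] [12,14] [11,16] [18,19]
{[0,1],[1,4]} hit by 1; {[12,14],[11,16]} hit by 14; {[18,19]} hit by 19.
Points: 1, 14, 19 (3 total).

3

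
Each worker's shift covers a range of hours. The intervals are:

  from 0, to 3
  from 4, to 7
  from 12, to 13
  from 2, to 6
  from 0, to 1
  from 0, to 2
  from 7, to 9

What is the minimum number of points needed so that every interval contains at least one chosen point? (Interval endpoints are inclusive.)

Sort by right endpoint; whenever an interval is uncovered, place a point at its right end.
By right end: [0,1]  [0,2]  [0,3]  [2,6]  [4,7]  [7,9]  [12,13]
[0,1] uncovered → point at 1; [2,6] uncovered → point at 6; [7,9] uncovered → point at 9; [12,13] uncovered → point at 13.
Points: 1, 6, 9, 13 (4 total).

4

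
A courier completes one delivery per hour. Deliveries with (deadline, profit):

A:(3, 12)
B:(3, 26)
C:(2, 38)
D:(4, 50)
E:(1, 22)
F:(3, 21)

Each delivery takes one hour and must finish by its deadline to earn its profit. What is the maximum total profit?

136

Take jobs in profit order; each goes to the latest open slot no later than its deadline.
By profit: D(d4,50), C(d2,38), B(d3,26), E(d1,22), F(d3,21), A(d3,12)
D→slot 4; C→slot 2; B→slot 3; E→slot 1; F skipped; A skipped.
Profit = 22 + 38 + 26 + 50 = 136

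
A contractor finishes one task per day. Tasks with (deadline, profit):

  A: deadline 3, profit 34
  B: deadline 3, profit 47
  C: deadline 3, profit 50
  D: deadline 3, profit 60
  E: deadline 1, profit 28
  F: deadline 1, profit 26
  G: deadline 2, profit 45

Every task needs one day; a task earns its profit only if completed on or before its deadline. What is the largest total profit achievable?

157

Profit order: D=60 C=50 B=47 G=45 A=34 E=28 F=26
Assign: D→slot 3, C→slot 2, B→slot 1, G skipped, A skipped, E skipped, F skipped.
Slots: [1:B] [2:C] [3:D]
Profit = 47 + 50 + 60 = 157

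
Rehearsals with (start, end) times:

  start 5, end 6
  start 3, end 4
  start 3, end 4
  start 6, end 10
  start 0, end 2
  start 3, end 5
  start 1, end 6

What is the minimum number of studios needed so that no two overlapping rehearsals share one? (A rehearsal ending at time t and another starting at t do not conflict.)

4

The answer is the maximum number of intervals overlapping at any instant.
Events (time:±→running): 0:+→1 1:+→2 2:-→1 3:+→2 3:+→3 3:+→4 … peak 4.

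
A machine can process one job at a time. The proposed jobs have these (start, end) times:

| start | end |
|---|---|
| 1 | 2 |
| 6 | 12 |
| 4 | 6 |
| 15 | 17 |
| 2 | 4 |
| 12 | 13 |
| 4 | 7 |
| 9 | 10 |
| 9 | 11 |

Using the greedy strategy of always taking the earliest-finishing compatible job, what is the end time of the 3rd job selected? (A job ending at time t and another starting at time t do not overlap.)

6

Order by finish time; keep every interval that doesn't clash with the previous kept one.
Sorted by end: (1,2)  (2,4)  (4,6)  (4,7)  (9,10)  (9,11)  (6,12)  (12,13)  (15,17)
take (1,2); take (2,4); take (4,6); skip (4,7); take (9,10); skip (9,11); skip (6,12); take (12,13); take (15,17).
Selected: (1,2) (2,4) (4,6) (9,10) (12,13) (15,17)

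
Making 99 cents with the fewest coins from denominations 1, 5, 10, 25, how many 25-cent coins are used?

Greedy: take as many of the largest coin as possible, then repeat with the remainder.
99 − 3×25→24 − 2×10→4 − 4×1→0
Count of 25: 3

3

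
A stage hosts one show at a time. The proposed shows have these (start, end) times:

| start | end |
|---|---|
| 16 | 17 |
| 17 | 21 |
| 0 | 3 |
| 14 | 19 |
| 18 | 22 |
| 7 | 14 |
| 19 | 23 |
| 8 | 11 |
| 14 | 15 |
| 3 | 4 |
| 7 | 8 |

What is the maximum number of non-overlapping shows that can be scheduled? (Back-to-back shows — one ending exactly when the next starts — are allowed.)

Sort by end time and greedily take each interval whose start is ≥ the last chosen end.
By end time: (0,3), (3,4), (7,8), (8,11), (7,14), (14,15), (16,17), (14,19), (17,21), (18,22), (19,23).
Pick (0,3); next start ≥ 3 → (3,4); next start ≥ 4 → (7,8); next start ≥ 8 → (8,11); next start ≥ 11 → (14,15); next start ≥ 15 → (16,17); next start ≥ 17 → (17,21).
Selected 7 shows.

7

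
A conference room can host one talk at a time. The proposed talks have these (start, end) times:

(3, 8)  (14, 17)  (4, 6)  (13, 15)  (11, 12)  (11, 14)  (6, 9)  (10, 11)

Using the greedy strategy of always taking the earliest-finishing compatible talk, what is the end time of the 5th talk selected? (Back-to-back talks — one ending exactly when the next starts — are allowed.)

Sort by end time and greedily take each interval whose start is ≥ the last chosen end.
By end time: (4,6), (3,8), (6,9), (10,11), (11,12), (11,14), (13,15), (14,17).
Pick (4,6); next start ≥ 6 → (6,9); next start ≥ 9 → (10,11); next start ≥ 11 → (11,12); next start ≥ 12 → (13,15).
Selected: (4,6) (6,9) (10,11) (11,12) (13,15)

15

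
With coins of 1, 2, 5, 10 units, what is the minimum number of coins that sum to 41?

41 = 4×10 + 1×1
Total coins = 4 + 1 = 5

5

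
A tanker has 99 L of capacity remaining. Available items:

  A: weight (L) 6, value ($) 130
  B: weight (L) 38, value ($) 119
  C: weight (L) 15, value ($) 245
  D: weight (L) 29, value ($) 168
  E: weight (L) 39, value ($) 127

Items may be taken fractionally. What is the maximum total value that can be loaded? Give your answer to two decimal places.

Greedy by value/weight ratio, highest first.
Order: A (130/6=21.67) > C (245/15=16.33) > D (168/29=5.79) > E (127/39=3.26) > B (119/38=3.13)
Fill: take A (6 @ 130) → take C (15 @ 245) → take D (29 @ 168) → take E (39 @ 127) → take 10/38 of B → 31.32; 99/99 used.
Total value = 701.32

701.32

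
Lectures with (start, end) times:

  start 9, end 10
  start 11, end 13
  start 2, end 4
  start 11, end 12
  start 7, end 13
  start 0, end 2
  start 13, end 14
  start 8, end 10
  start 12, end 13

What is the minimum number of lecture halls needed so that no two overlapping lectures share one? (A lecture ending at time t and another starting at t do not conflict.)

3

The answer is the maximum number of intervals overlapping at any instant.
starts: [0, 2, 7, 8, 9, 11, 11, 12, 13]
ends:   [2, 4, 10, 10, 12, 13, 13, 13, 14]
s0→1 e2→0 s2→1 e4→0 s7→1 s8→2 s9→3  — peak 3.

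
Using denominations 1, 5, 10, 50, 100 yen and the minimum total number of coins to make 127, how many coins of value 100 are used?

1

Use the largest denomination that fits, subtract, and repeat.
127 − 1×100→27 − 2×10→7 − 1×5→2 − 2×1→0
Count of 100: 1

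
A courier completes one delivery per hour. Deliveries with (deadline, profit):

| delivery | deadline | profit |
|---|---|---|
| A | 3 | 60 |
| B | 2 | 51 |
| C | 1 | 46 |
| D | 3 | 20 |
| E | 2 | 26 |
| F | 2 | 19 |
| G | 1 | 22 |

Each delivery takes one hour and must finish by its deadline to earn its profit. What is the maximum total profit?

Profit order: A=60 B=51 C=46 E=26 G=22 D=20 F=19
Assign: A→slot 3, B→slot 2, C→slot 1, E skipped, G skipped, D skipped, F skipped.
Slots: [1:C] [2:B] [3:A]
Profit = 46 + 51 + 60 = 157

157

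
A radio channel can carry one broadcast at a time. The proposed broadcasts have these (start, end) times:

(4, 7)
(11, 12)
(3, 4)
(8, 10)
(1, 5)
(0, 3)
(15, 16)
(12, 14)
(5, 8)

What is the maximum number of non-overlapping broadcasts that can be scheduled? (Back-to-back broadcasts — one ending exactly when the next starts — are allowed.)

7

Greedy by earliest finish: after sorting by end time, pick each interval compatible with the last pick.
Sorted by end: (0,3)  (3,4)  (1,5)  (4,7)  (5,8)  (8,10)  (11,12)  (12,14)  (15,16)
take (0,3); take (3,4); take (4,7); skip (5,8); take (8,10); take (11,12); take (12,14); take (15,16).
Selected 7 broadcasts.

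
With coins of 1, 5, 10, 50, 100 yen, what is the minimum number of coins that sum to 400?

Use the largest denomination that fits, subtract, and repeat.
400 − 4×100→0
Total coins = 4 = 4

4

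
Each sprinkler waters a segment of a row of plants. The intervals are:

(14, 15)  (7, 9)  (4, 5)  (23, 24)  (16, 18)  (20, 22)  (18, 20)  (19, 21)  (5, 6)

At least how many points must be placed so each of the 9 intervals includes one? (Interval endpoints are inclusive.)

Sorted: [4,5] [5,6] [7,9] [14,15] [16,18] [18,20] [19,21] [20,22] [23,24]
{[4,5],[5,6]} hit by 5; {[7,9]} hit by 9; {[14,15]} hit by 15; {[16,18],[18,20]} hit by 18; {[19,21],[20,22]} hit by 21; {[23,24]} hit by 24.
Points: 5, 9, 15, 18, 21, 24 (6 total).

6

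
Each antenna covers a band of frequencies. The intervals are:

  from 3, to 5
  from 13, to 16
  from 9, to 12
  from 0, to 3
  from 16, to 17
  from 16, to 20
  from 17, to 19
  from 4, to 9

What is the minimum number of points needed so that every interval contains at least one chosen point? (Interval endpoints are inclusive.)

4

Sorted: [0,3] [3,5] [4,9] [9,12] [13,16] [16,17] [17,19] [16,20]
{[0,3],[3,5]} hit by 3; {[4,9],[9,12]} hit by 9; {[13,16],[16,17]} hit by 16; {[17,19],[16,20]} hit by 19.
Points: 3, 9, 16, 19 (4 total).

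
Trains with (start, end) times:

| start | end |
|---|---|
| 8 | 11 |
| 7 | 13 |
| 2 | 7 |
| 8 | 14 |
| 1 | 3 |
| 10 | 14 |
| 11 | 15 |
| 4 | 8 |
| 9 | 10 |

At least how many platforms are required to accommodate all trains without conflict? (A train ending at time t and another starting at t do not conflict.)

Events (time:±→running): 1:+→1 2:+→2 3:-→1 4:+→2 7:-→1 7:+→2 8:-→1 8:+→2 8:+→3 9:+→4 … peak 4.

4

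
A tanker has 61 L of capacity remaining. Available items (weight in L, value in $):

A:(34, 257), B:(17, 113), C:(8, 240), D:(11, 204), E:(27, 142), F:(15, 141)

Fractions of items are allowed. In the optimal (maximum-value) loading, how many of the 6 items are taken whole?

Greedy by value/weight ratio, highest first.
Ratios (sorted): C 30.00, D 18.55, F 9.40, A 7.56, B 6.65, E 5.26
take C (8 @ 240); take D (11 @ 204); take F (15 @ 141); take 27/34 of A → 204.09. Capacity used 61/61.
3 item(s) taken whole; one partial (take 27/34 of A).

3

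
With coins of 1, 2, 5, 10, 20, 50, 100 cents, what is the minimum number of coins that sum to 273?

273 − 2×100→73 − 1×50→23 − 1×20→3 − 1×2→1 − 1×1→0
Total coins = 2 + 1 + 1 + 1 + 1 = 6

6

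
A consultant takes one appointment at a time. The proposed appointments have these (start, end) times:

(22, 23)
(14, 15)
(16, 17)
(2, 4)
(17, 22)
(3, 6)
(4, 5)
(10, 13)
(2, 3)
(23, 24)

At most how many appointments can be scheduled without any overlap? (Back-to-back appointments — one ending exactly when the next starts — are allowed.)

Order by finish time; keep every interval that doesn't clash with the previous kept one.
Sorted by end: (2,3)  (2,4)  (4,5)  (3,6)  (10,13)  (14,15)  (16,17)  (17,22)  (22,23)  (23,24)
take (2,3); take (4,5); take (10,13); take (14,15); take (16,17); take (17,22); take (22,23); take (23,24).
Selected 8 appointments.

8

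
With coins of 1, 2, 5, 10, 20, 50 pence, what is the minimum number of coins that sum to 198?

Use the largest denomination that fits, subtract, and repeat.
198 − 3×50→48 − 2×20→8 − 1×5→3 − 1×2→1 − 1×1→0
Total coins = 3 + 2 + 1 + 1 + 1 = 8

8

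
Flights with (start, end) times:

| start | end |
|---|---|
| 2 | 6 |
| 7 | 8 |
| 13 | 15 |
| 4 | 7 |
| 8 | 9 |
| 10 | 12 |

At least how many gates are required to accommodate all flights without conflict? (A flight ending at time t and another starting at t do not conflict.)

Count concurrent intervals with a sweep; the peak is the room count.
starts: [2, 4, 7, 8, 10, 13]
ends:   [6, 7, 8, 9, 12, 15]
s2→1 s4→2  — peak 2.

2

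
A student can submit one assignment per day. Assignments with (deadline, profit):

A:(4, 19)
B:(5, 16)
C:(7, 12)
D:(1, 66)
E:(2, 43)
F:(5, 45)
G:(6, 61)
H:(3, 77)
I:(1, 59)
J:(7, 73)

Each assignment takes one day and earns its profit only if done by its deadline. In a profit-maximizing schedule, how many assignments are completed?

7

Profit order: H=77 J=73 D=66 G=61 I=59 F=45 E=43 A=19 B=16 C=12
Assign: H→slot 3, J→slot 7, D→slot 1, G→slot 6, I skipped, F→slot 5, E→slot 2, A→slot 4, B skipped, C skipped.
Slots: [1:D] [2:E] [3:H] [4:A] [5:F] [6:G] [7:J]
7 of 10 scheduled.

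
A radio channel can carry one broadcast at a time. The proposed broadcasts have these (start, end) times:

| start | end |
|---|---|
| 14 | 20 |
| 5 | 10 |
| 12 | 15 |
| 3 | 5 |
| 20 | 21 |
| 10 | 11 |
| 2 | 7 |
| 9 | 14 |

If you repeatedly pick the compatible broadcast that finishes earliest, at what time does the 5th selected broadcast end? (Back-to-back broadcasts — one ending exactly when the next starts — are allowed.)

Sort by end time and greedily take each interval whose start is ≥ the last chosen end.
By end time: (3,5), (2,7), (5,10), (10,11), (9,14), (12,15), (14,20), (20,21).
Pick (3,5); next start ≥ 5 → (5,10); next start ≥ 10 → (10,11); next start ≥ 11 → (12,15); next start ≥ 15 → (20,21).
Selected: (3,5) (5,10) (10,11) (12,15) (20,21)

21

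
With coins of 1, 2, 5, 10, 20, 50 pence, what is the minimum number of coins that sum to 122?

122 = 2×50 + 1×20 + 1×2
Total coins = 2 + 1 + 1 = 4

4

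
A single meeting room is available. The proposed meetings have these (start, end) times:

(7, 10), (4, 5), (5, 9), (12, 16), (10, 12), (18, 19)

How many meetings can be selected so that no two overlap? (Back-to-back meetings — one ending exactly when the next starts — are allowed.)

5

Order by finish time; keep every interval that doesn't clash with the previous kept one.
By end time: (4,5), (5,9), (7,10), (10,12), (12,16), (18,19).
Pick (4,5); next start ≥ 5 → (5,9); next start ≥ 9 → (10,12); next start ≥ 12 → (12,16); next start ≥ 16 → (18,19).
Selected 5 meetings.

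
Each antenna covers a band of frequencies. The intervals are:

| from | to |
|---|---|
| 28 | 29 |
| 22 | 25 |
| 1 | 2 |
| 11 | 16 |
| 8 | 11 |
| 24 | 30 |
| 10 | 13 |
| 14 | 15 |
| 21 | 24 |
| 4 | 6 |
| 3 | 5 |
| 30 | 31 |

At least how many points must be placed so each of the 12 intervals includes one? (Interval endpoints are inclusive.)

Sort by right endpoint; whenever an interval is uncovered, place a point at its right end.
By right end: [1,2]  [3,5]  [4,6]  [8,11]  [10,13]  [14,15]  [11,16]  [21,24]  [22,25]  [28,29]  [24,30]  [30,31]
[1,2] uncovered → point at 2; [3,5] uncovered → point at 5; [8,11] uncovered → point at 11; [14,15] uncovered → point at 15; [21,24] uncovered → point at 24; [28,29] uncovered → point at 29; [30,31] uncovered → point at 31.
Points: 2, 5, 11, 15, 24, 29, 31 (7 total).

7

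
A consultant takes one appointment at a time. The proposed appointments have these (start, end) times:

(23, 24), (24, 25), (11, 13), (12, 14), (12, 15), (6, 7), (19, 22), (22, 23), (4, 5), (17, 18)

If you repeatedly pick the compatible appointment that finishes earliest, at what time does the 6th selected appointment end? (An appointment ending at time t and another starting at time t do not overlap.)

23

By end time: (4,5), (6,7), (11,13), (12,14), (12,15), (17,18), (19,22), (22,23), (23,24), (24,25).
Pick (4,5); next start ≥ 5 → (6,7); next start ≥ 7 → (11,13); next start ≥ 13 → (17,18); next start ≥ 18 → (19,22); next start ≥ 22 → (22,23); next start ≥ 23 → (23,24); next start ≥ 24 → (24,25).
Selected: (4,5) (6,7) (11,13) (17,18) (19,22) (22,23) (23,24) (24,25)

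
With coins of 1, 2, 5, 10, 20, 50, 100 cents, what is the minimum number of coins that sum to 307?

5

Use the largest denomination that fits, subtract, and repeat.
307 = 3×100 + 1×5 + 1×2
Total coins = 3 + 1 + 1 = 5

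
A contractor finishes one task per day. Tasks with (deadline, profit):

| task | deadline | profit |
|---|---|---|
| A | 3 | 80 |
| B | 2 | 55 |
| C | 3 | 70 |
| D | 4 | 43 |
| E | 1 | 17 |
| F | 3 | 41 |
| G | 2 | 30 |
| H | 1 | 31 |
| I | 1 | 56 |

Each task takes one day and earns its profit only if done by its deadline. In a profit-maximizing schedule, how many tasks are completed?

4

Take jobs in profit order; each goes to the latest open slot no later than its deadline.
By profit: A(d3,80), C(d3,70), I(d1,56), B(d2,55), D(d4,43), F(d3,41), H(d1,31), G(d2,30), E(d1,17)
A→slot 3; C→slot 2; I→slot 1; B skipped; D→slot 4; F skipped; H skipped; G skipped; E skipped.
4 of 9 scheduled.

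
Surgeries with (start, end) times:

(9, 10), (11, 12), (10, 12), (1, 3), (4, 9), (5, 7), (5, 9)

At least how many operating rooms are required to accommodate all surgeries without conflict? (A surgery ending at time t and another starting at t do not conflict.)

Events (time:±→running): 1:+→1 3:-→0 4:+→1 5:+→2 5:+→3 … peak 3.

3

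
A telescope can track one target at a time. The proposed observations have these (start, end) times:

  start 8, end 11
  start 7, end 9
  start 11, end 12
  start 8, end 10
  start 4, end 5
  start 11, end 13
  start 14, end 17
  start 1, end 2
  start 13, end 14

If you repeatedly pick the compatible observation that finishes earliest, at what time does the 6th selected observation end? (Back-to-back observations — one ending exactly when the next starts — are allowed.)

Sorted by end: (1,2)  (4,5)  (7,9)  (8,10)  (8,11)  (11,12)  (11,13)  (13,14)  (14,17)
take (1,2); take (4,5); take (7,9); take (11,12); take (13,14); take (14,17).
Selected: (1,2) (4,5) (7,9) (11,12) (13,14) (14,17)

17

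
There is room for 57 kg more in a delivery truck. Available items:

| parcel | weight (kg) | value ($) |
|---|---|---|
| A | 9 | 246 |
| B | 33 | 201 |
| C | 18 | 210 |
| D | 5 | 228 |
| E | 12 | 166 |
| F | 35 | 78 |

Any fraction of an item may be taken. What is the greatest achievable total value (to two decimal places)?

Sort by value per unit weight and fill in that order.
Order: D (228/5=45.60) > A (246/9=27.33) > E (166/12=13.83) > C (210/18=11.67) > B (201/33=6.09) > F (78/35=2.23)
Fill: take D (5 @ 228) → take A (9 @ 246) → take E (12 @ 166) → take C (18 @ 210) → take 13/33 of B → 79.18; 57/57 used.
Total value = 929.18

929.18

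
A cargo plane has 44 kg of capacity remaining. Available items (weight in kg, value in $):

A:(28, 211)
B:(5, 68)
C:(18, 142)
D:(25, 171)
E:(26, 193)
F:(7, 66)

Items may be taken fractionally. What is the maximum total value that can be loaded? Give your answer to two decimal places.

Greedy by value/weight ratio, highest first.
Order: B (68/5=13.60) > F (66/7=9.43) > C (142/18=7.89) > A (211/28=7.54) > E (193/26=7.42) > D (171/25=6.84)
Fill: take B (5 @ 68) → take F (7 @ 66) → take C (18 @ 142) → take 14/28 of A → 105.50; 44/44 used.
Total value = 381.50

381.50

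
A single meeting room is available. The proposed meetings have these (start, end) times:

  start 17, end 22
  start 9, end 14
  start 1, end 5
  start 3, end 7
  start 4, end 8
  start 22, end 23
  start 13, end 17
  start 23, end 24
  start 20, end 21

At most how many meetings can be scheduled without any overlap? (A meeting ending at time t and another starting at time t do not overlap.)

Order by finish time; keep every interval that doesn't clash with the previous kept one.
Sorted by end: (1,5)  (3,7)  (4,8)  (9,14)  (13,17)  (20,21)  (17,22)  (22,23)  (23,24)
take (1,5); take (9,14); take (20,21); take (22,23); take (23,24).
Selected 5 meetings.

5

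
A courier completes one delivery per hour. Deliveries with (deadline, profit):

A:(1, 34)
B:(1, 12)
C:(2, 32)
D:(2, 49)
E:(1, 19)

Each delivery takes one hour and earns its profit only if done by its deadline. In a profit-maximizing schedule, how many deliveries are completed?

2

By profit: D(d2,49), A(d1,34), C(d2,32), E(d1,19), B(d1,12)
D→slot 2; A→slot 1; C skipped; E skipped; B skipped.
2 of 5 scheduled.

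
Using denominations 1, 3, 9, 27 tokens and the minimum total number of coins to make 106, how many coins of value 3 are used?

2

106 = 3×27 + 2×9 + 2×3 + 1×1
Count of 3: 2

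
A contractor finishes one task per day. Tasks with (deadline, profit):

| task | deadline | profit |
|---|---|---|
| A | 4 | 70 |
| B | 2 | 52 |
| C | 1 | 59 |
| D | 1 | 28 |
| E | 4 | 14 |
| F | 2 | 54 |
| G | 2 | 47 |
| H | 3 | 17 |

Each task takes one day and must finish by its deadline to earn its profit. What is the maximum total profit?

Sort by profit descending; place each in the latest free slot ≤ its deadline.
By profit: A(d4,70), C(d1,59), F(d2,54), B(d2,52), G(d2,47), D(d1,28), H(d3,17), E(d4,14)
A→slot 4; C→slot 1; F→slot 2; B skipped; G skipped; D skipped; H→slot 3; E skipped.
Profit = 59 + 54 + 17 + 70 = 200

200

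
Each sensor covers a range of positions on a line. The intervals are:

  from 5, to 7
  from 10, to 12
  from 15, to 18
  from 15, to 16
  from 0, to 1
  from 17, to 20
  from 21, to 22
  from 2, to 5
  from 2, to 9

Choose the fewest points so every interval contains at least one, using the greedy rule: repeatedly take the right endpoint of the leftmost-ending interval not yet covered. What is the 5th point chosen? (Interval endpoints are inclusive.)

Sort by right endpoint; whenever an interval is uncovered, place a point at its right end.
Sorted: [0,1] [2,5] [5,7] [2,9] [10,12] [15,16] [15,18] [17,20] [21,22]
{[0,1]} hit by 1; {[2,5],[5,7],[2,9]} hit by 5; {[10,12]} hit by 12; {[15,16],[15,18]} hit by 16; {[17,20]} hit by 20; {[21,22]} hit by 22.
Points: 1, 5, 12, 16, 20, 22 (6 total).

20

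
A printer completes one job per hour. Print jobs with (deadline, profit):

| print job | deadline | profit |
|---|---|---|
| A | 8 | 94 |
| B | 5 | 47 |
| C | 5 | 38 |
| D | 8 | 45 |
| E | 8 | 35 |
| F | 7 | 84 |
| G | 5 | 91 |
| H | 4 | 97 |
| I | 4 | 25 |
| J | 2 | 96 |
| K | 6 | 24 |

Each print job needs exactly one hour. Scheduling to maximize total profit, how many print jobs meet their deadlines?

Take jobs in profit order; each goes to the latest open slot no later than its deadline.
By profit: H(d4,97), J(d2,96), A(d8,94), G(d5,91), F(d7,84), B(d5,47), D(d8,45), C(d5,38), E(d8,35), I(d4,25), K(d6,24)
H→slot 4; J→slot 2; A→slot 8; G→slot 5; F→slot 7; B→slot 3; D→slot 6; C→slot 1; E skipped; I skipped; K skipped.
8 of 11 scheduled.

8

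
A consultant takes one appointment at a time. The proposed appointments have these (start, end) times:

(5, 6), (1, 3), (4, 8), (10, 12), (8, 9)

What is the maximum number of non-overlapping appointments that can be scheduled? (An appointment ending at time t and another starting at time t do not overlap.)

4

Order by finish time; keep every interval that doesn't clash with the previous kept one.
By end time: (1,3), (5,6), (4,8), (8,9), (10,12).
Pick (1,3); next start ≥ 3 → (5,6); next start ≥ 6 → (8,9); next start ≥ 9 → (10,12).
Selected 4 appointments.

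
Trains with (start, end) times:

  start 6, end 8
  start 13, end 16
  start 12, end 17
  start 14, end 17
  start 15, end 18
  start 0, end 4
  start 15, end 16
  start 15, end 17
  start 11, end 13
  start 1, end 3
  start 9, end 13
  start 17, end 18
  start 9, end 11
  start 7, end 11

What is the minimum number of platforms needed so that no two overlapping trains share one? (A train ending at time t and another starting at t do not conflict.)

6

starts: [0, 1, 6, 7, 9, 9, 11, 12, 13, 14, 15, 15, 15, 17]
ends:   [3, 4, 8, 11, 11, 13, 13, 16, 16, 17, 17, 17, 18, 18]
s0→1 s1→2 e3→1 e4→0 s6→1 s7→2 e8→1 s9→2 s9→3 e11→2 e11→1 s11→2 s12→3 e13→2 e13→1 s13→2 s14→3 s15→4 s15→5 s15→6  — peak 6.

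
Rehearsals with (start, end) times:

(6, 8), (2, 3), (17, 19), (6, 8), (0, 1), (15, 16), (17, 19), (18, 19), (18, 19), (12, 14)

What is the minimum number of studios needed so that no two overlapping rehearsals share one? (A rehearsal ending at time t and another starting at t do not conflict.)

starts: [0, 2, 6, 6, 12, 15, 17, 17, 18, 18]
ends:   [1, 3, 8, 8, 14, 16, 19, 19, 19, 19]
s0→1 e1→0 s2→1 e3→0 s6→1 s6→2 e8→1 e8→0 s12→1 e14→0 s15→1 e16→0 s17→1 s17→2 s18→3 s18→4  — peak 4.

4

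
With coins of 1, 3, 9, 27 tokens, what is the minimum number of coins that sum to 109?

Use the largest denomination that fits, subtract, and repeat.
109 = 4×27 + 1×1
Total coins = 4 + 1 = 5

5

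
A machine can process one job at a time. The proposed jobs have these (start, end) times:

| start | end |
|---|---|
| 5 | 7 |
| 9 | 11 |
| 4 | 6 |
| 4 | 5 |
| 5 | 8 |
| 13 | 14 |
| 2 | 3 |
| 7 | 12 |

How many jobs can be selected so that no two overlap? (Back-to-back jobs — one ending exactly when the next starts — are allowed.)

Order by finish time; keep every interval that doesn't clash with the previous kept one.
By end time: (2,3), (4,5), (4,6), (5,7), (5,8), (9,11), (7,12), (13,14).
Pick (2,3); next start ≥ 3 → (4,5); next start ≥ 5 → (5,7); next start ≥ 7 → (9,11); next start ≥ 11 → (13,14).
Selected 5 jobs.

5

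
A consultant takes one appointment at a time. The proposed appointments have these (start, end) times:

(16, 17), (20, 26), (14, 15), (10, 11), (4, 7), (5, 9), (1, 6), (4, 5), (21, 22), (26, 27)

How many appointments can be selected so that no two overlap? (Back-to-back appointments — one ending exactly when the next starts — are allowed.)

Sort by end time and greedily take each interval whose start is ≥ the last chosen end.
Sorted by end: (4,5)  (1,6)  (4,7)  (5,9)  (10,11)  (14,15)  (16,17)  (21,22)  (20,26)  (26,27)
take (4,5); skip (1,6); take (5,9); take (10,11); take (14,15); take (16,17); take (21,22); take (26,27).
Selected 7 appointments.

7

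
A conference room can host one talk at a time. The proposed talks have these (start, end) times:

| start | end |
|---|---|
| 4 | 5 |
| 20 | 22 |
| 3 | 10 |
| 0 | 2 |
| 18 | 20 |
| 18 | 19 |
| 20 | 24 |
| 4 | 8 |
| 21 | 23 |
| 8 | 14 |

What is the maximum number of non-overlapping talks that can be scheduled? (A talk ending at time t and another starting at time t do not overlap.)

5

Order by finish time; keep every interval that doesn't clash with the previous kept one.
Sorted by end: (0,2)  (4,5)  (4,8)  (3,10)  (8,14)  (18,19)  (18,20)  (20,22)  (21,23)  (20,24)
take (0,2); take (4,5); skip (3,10); take (8,14); take (18,19); skip (18,20); take (20,22).
Selected 5 talks.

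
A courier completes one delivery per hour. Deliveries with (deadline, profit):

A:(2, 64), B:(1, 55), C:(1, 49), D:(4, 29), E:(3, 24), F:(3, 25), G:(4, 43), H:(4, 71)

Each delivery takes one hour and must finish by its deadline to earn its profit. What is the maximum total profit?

Sort by profit descending; place each in the latest free slot ≤ its deadline.
By profit: H(d4,71), A(d2,64), B(d1,55), C(d1,49), G(d4,43), D(d4,29), F(d3,25), E(d3,24)
H→slot 4; A→slot 2; B→slot 1; C skipped; G→slot 3; D skipped; F skipped; E skipped.
Profit = 55 + 64 + 43 + 71 = 233

233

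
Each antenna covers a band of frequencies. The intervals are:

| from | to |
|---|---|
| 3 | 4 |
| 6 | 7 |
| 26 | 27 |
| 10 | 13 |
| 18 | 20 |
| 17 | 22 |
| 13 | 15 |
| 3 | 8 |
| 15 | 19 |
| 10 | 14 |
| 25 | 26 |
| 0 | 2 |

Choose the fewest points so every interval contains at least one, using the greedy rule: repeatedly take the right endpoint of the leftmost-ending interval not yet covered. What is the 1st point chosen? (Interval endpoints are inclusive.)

2

By right end: [0,2]  [3,4]  [6,7]  [3,8]  [10,13]  [10,14]  [13,15]  [15,19]  [18,20]  [17,22]  [25,26]  [26,27]
[0,2] uncovered → point at 2; [3,4] uncovered → point at 4; [6,7] uncovered → point at 7; [10,13] uncovered → point at 13; [15,19] uncovered → point at 19; [25,26] uncovered → point at 26.
Points: 2, 4, 7, 13, 19, 26 (6 total).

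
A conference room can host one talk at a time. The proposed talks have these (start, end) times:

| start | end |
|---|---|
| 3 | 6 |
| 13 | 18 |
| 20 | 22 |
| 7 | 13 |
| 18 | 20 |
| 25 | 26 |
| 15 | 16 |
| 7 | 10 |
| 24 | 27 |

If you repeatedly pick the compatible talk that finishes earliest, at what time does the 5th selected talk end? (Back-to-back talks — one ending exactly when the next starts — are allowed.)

By end time: (3,6), (7,10), (7,13), (15,16), (13,18), (18,20), (20,22), (25,26), (24,27).
Pick (3,6); next start ≥ 6 → (7,10); next start ≥ 10 → (15,16); next start ≥ 16 → (18,20); next start ≥ 20 → (20,22); next start ≥ 22 → (25,26).
Selected: (3,6) (7,10) (15,16) (18,20) (20,22) (25,26)

22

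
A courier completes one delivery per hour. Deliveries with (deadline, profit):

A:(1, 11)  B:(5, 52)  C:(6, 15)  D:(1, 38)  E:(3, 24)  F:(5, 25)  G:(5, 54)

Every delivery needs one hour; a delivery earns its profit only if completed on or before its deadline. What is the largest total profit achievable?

Sort by profit descending; place each in the latest free slot ≤ its deadline.
By profit: G(d5,54), B(d5,52), D(d1,38), F(d5,25), E(d3,24), C(d6,15), A(d1,11)
G→slot 5; B→slot 4; D→slot 1; F→slot 3; E→slot 2; C→slot 6; A skipped.
Profit = 38 + 24 + 25 + 52 + 54 + 15 = 208

208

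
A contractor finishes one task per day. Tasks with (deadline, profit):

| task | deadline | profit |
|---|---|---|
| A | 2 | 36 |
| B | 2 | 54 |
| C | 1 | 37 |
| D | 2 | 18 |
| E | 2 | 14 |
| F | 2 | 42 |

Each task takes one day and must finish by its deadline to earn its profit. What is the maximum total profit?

Profit order: B=54 F=42 C=37 A=36 D=18 E=14
Assign: B→slot 2, F→slot 1, C skipped, A skipped, D skipped, E skipped.
Slots: [1:F] [2:B]
Profit = 42 + 54 = 96

96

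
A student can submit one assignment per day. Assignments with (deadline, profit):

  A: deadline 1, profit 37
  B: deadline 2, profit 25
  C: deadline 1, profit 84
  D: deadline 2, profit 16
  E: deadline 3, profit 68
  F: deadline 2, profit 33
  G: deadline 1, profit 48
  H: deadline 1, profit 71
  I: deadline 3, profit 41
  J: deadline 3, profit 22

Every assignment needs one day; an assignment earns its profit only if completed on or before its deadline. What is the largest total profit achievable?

193

By profit: C(d1,84), H(d1,71), E(d3,68), G(d1,48), I(d3,41), A(d1,37), F(d2,33), B(d2,25), J(d3,22), D(d2,16)
C→slot 1; H skipped; E→slot 3; G skipped; I→slot 2; A skipped; F skipped; B skipped; J skipped; D skipped.
Profit = 84 + 41 + 68 = 193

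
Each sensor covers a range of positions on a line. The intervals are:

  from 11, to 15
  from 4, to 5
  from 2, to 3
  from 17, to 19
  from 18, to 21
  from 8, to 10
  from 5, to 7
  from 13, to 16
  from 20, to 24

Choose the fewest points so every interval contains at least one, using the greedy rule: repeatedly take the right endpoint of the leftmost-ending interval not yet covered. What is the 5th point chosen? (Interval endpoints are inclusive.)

Sort by right endpoint; whenever an interval is uncovered, place a point at its right end.
Sorted: [2,3] [4,5] [5,7] [8,10] [11,15] [13,16] [17,19] [18,21] [20,24]
{[2,3]} hit by 3; {[4,5],[5,7]} hit by 5; {[8,10]} hit by 10; {[11,15],[13,16]} hit by 15; {[17,19],[18,21]} hit by 19; {[20,24]} hit by 24.
Points: 3, 5, 10, 15, 19, 24 (6 total).

19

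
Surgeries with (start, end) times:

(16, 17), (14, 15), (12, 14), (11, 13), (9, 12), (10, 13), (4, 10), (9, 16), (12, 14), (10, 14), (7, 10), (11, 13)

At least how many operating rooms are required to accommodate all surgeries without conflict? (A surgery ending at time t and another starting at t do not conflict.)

7

Count concurrent intervals with a sweep; the peak is the room count.
starts: [4, 7, 9, 9, 10, 10, 11, 11, 12, 12, 14, 16]
ends:   [10, 10, 12, 13, 13, 13, 14, 14, 14, 15, 16, 17]
s4→1 s7→2 s9→3 s9→4 e10→3 e10→2 s10→3 s10→4 s11→5 s11→6 e12→5 s12→6 s12→7  — peak 7.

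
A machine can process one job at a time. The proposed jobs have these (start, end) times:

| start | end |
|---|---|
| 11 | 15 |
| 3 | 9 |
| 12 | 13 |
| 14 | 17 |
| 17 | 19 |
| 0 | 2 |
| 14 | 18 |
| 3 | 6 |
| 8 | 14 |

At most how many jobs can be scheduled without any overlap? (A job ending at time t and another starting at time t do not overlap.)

By end time: (0,2), (3,6), (3,9), (12,13), (8,14), (11,15), (14,17), (14,18), (17,19).
Pick (0,2); next start ≥ 2 → (3,6); next start ≥ 6 → (12,13); next start ≥ 13 → (14,17); next start ≥ 17 → (17,19).
Selected 5 jobs.

5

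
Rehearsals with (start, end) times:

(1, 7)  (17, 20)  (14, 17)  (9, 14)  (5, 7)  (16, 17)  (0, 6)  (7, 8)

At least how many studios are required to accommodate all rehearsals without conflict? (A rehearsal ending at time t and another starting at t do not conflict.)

Events (time:±→running): 0:+→1 1:+→2 5:+→3 … peak 3.

3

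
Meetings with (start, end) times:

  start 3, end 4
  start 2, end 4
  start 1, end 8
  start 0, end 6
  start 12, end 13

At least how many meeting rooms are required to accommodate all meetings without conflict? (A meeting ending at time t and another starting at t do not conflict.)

Count concurrent intervals with a sweep; the peak is the room count.
starts: [0, 1, 2, 3, 12]
ends:   [4, 4, 6, 8, 13]
s0→1 s1→2 s2→3 s3→4  — peak 4.

4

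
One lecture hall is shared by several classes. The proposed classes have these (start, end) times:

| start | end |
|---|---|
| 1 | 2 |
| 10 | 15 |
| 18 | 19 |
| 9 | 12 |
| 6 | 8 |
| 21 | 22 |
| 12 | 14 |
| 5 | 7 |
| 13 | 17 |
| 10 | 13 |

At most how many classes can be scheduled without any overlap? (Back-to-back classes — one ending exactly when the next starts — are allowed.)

By end time: (1,2), (5,7), (6,8), (9,12), (10,13), (12,14), (10,15), (13,17), (18,19), (21,22).
Pick (1,2); next start ≥ 2 → (5,7); next start ≥ 7 → (9,12); next start ≥ 12 → (12,14); next start ≥ 14 → (18,19); next start ≥ 19 → (21,22).
Selected 6 classes.

6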